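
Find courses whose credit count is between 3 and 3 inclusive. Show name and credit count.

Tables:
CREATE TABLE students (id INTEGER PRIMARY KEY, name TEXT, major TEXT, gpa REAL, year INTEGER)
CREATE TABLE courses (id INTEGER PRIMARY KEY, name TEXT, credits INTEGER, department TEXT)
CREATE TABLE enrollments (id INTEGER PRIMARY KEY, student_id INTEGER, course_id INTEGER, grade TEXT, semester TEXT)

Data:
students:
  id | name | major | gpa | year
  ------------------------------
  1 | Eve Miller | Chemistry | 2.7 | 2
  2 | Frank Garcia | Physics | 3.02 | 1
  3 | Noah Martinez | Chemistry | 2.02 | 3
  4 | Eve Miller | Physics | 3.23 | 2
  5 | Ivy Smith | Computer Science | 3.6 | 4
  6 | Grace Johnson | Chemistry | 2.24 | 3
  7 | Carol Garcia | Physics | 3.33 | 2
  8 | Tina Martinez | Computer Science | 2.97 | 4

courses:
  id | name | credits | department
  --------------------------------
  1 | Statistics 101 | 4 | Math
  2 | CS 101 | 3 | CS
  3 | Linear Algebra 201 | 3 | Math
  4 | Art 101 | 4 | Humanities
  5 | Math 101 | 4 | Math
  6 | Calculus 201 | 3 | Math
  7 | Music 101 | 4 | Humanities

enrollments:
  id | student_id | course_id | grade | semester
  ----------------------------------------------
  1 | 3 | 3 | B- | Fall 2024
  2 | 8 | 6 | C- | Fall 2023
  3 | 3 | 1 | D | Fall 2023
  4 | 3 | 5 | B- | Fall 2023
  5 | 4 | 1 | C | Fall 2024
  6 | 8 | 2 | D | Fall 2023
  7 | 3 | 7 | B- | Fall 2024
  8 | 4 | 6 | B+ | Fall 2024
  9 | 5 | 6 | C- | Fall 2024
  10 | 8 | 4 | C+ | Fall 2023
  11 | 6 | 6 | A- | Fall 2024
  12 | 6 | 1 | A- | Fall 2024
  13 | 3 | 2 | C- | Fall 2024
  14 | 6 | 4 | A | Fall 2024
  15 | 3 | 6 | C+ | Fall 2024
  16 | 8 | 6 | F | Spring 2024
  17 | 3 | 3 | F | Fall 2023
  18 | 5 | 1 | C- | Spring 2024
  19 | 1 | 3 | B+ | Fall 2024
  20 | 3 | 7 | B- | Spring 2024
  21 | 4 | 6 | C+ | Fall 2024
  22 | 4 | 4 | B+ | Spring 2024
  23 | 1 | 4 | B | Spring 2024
SELECT name, credits FROM courses WHERE credits BETWEEN 3 AND 3

Execution result:
name | credits
CS 101 | 3
Linear Algebra 201 | 3
Calculus 201 | 3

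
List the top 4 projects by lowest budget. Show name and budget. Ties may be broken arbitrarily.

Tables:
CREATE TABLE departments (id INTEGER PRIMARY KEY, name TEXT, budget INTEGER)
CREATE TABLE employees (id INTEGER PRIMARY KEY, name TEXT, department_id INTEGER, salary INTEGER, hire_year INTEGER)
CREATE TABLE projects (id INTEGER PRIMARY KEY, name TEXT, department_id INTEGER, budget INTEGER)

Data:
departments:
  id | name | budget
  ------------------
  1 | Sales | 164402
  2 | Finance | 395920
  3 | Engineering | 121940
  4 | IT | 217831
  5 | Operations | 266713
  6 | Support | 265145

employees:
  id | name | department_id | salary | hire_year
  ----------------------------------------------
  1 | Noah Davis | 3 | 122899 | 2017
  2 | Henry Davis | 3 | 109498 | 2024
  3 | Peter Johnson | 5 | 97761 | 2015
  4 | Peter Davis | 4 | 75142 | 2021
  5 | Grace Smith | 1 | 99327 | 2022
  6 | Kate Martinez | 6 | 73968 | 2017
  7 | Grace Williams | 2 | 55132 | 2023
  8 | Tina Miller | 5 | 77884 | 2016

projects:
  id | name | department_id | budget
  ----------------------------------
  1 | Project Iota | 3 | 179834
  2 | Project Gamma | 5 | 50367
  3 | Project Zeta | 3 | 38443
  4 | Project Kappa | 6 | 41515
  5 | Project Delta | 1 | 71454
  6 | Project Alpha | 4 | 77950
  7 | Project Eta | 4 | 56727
SELECT name, budget FROM projects ORDER BY budget ASC LIMIT 4

Execution result:
name | budget
Project Zeta | 38443
Project Kappa | 41515
Project Gamma | 50367
Project Eta | 56727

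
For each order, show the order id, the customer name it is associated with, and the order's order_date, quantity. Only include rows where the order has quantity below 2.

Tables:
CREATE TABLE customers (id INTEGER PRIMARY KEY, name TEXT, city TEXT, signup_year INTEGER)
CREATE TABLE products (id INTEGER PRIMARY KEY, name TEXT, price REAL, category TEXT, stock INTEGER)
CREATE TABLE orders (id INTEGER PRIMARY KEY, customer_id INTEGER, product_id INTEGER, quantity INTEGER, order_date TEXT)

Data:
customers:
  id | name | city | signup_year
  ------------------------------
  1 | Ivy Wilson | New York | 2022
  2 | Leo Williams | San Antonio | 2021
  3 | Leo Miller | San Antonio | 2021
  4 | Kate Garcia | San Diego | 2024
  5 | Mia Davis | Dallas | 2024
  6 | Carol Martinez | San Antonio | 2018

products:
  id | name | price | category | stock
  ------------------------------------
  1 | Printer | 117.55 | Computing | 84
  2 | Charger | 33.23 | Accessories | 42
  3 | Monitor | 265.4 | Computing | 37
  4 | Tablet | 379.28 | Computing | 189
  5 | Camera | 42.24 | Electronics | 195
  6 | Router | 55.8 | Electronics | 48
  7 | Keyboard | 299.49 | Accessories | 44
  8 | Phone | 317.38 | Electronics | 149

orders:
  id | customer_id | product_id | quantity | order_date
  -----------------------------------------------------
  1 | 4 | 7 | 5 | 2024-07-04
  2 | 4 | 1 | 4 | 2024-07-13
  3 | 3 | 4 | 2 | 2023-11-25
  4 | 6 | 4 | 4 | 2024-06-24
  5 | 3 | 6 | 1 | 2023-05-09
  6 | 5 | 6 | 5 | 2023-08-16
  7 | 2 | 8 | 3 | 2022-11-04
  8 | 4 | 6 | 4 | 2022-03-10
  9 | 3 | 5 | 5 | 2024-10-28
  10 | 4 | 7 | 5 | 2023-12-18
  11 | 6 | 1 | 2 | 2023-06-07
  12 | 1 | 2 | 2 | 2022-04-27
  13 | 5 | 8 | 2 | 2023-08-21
SELECT c.id, p.name AS customer, c.order_date, c.quantity FROM orders c JOIN customers p ON c.customer_id = p.id WHERE c.quantity < 2

Execution result:
id | customer | order_date | quantity
5 | Leo Miller | 2023-05-09 | 1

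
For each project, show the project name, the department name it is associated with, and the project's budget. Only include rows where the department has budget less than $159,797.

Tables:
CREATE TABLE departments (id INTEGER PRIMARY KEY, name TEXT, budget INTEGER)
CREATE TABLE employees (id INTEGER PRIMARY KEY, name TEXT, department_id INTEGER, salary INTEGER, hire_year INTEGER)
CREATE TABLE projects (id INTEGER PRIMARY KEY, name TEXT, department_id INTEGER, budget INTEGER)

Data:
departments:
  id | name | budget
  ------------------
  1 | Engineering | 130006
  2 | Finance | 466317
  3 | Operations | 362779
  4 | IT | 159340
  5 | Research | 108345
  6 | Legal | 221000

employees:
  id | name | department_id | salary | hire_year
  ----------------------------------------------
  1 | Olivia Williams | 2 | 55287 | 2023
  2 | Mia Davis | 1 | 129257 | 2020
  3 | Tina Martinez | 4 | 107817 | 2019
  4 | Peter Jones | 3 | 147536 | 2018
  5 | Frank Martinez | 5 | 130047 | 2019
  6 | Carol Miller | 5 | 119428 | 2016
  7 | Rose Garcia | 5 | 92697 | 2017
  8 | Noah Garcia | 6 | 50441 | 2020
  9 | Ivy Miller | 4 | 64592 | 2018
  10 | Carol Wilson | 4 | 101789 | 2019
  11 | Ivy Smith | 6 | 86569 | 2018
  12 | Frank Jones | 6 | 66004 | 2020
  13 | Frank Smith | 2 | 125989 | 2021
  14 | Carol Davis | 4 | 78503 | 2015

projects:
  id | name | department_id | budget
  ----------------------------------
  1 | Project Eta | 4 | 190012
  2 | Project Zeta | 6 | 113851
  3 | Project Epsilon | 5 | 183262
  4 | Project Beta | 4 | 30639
SELECT c.name, p.name AS department, c.budget FROM projects c JOIN departments p ON c.department_id = p.id WHERE p.budget < 159797

Execution result:
name | department | budget
Project Eta | IT | 190012
Project Epsilon | Research | 183262
Project Beta | IT | 30639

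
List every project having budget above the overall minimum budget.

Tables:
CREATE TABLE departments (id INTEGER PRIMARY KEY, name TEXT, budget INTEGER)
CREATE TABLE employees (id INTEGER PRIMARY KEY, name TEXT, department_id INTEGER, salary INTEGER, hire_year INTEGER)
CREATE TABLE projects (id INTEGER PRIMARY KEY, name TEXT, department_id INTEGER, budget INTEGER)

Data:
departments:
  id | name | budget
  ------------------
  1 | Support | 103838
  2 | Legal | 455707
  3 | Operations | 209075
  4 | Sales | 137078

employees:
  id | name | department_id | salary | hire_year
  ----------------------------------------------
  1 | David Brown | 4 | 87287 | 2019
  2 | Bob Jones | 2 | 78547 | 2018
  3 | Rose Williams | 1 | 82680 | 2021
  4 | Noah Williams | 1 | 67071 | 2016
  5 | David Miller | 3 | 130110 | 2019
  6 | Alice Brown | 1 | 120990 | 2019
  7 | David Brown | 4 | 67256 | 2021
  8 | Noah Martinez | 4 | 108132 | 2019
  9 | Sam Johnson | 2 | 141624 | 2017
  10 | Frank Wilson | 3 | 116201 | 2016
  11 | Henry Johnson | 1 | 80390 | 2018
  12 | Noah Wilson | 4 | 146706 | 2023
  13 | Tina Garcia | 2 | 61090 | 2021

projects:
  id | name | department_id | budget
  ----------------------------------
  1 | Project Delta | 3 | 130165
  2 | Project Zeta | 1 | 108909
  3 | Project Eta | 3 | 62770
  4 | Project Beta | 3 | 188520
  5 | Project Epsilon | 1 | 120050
SELECT name, budget FROM projects WHERE budget > (SELECT MIN(budget) FROM projects)

Execution result:
name | budget
Project Delta | 130165
Project Zeta | 108909
Project Beta | 188520
Project Epsilon | 120050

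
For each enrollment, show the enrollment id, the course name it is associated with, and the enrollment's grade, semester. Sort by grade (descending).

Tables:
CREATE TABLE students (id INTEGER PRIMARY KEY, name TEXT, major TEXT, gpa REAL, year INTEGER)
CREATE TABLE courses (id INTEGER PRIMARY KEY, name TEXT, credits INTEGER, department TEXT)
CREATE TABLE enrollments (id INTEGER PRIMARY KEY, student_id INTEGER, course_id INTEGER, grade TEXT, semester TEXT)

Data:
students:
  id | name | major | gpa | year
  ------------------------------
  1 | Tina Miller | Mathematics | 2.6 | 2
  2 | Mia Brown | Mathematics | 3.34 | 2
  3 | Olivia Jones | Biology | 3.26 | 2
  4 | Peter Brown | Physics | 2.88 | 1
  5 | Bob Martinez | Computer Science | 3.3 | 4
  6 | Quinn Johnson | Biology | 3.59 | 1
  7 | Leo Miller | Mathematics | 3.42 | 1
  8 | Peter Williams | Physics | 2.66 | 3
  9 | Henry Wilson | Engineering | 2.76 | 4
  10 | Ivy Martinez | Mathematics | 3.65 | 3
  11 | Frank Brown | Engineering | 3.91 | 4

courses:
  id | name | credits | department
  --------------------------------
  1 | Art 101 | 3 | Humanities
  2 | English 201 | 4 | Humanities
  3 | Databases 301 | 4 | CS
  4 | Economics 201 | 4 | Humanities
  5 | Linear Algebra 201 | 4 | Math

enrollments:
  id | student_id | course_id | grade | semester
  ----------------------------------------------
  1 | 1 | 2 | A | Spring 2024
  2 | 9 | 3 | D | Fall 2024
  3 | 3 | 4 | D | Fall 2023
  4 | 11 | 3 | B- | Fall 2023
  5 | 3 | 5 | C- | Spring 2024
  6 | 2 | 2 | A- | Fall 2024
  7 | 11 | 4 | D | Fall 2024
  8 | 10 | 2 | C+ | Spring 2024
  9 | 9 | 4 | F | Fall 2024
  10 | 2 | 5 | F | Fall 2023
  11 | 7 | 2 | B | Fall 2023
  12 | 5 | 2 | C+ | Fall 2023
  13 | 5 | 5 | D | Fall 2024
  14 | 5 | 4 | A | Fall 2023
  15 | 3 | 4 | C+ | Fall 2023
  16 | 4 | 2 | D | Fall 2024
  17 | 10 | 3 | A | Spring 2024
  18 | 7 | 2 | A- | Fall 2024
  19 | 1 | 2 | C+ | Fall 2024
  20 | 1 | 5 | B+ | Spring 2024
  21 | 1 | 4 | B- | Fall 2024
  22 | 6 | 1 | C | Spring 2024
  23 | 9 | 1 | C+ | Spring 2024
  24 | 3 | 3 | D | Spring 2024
SELECT c.id, p.name AS course, c.grade, c.semester FROM enrollments c JOIN courses p ON c.course_id = p.id ORDER BY c.grade DESC

Execution result:
id | course | grade | semester
9 | Economics 201 | F | Fall 2024
10 | Linear Algebra 201 | F | Fall 2023
2 | Databases 301 | D | Fall 2024
3 | Economics 201 | D | Fall 2023
7 | Economics 201 | D | Fall 2024
13 | Linear Algebra 201 | D | Fall 2024
16 | English 201 | D | Fall 2024
24 | Databases 301 | D | Spring 2024
5 | Linear Algebra 201 | C- | Spring 2024
8 | English 201 | C+ | Spring 2024
12 | English 201 | C+ | Fall 2023
15 | Economics 201 | C+ | Fall 2023
19 | English 201 | C+ | Fall 2024
23 | Art 101 | C+ | Spring 2024
22 | Art 101 | C | Spring 2024
4 | Databases 301 | B- | Fall 2023
21 | Economics 201 | B- | Fall 2024
20 | Linear Algebra 201 | B+ | Spring 2024
11 | English 201 | B | Fall 2023
6 | English 201 | A- | Fall 2024
18 | English 201 | A- | Fall 2024
1 | English 201 | A | Spring 2024
14 | Economics 201 | A | Fall 2023
17 | Databases 301 | A | Spring 2024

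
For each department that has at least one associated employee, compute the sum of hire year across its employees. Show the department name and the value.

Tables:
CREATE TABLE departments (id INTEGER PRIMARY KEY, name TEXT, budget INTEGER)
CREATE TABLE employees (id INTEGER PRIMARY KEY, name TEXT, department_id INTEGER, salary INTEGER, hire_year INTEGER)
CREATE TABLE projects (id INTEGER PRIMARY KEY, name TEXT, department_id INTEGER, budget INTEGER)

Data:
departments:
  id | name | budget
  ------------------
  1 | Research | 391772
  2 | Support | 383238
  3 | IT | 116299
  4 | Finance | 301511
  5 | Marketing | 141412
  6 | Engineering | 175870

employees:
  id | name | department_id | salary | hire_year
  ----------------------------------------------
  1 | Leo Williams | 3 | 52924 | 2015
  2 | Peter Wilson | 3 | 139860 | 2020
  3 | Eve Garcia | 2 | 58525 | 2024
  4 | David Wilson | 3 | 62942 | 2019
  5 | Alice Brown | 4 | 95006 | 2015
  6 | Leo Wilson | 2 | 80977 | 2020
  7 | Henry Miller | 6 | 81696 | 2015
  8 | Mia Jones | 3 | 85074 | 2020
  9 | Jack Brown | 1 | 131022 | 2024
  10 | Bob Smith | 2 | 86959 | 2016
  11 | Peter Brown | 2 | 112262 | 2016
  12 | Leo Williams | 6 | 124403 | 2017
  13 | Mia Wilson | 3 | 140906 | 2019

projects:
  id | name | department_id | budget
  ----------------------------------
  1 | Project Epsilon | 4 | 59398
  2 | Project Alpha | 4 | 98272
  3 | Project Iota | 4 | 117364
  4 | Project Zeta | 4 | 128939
SELECT p.name, SUM(c.hire_year) AS sum_hire_year FROM employees c JOIN departments p ON c.department_id = p.id GROUP BY p.id, p.name

Execution result:
name | sum_hire_year
Research | 2024
Support | 8076
IT | 10093
Finance | 2015
Engineering | 4032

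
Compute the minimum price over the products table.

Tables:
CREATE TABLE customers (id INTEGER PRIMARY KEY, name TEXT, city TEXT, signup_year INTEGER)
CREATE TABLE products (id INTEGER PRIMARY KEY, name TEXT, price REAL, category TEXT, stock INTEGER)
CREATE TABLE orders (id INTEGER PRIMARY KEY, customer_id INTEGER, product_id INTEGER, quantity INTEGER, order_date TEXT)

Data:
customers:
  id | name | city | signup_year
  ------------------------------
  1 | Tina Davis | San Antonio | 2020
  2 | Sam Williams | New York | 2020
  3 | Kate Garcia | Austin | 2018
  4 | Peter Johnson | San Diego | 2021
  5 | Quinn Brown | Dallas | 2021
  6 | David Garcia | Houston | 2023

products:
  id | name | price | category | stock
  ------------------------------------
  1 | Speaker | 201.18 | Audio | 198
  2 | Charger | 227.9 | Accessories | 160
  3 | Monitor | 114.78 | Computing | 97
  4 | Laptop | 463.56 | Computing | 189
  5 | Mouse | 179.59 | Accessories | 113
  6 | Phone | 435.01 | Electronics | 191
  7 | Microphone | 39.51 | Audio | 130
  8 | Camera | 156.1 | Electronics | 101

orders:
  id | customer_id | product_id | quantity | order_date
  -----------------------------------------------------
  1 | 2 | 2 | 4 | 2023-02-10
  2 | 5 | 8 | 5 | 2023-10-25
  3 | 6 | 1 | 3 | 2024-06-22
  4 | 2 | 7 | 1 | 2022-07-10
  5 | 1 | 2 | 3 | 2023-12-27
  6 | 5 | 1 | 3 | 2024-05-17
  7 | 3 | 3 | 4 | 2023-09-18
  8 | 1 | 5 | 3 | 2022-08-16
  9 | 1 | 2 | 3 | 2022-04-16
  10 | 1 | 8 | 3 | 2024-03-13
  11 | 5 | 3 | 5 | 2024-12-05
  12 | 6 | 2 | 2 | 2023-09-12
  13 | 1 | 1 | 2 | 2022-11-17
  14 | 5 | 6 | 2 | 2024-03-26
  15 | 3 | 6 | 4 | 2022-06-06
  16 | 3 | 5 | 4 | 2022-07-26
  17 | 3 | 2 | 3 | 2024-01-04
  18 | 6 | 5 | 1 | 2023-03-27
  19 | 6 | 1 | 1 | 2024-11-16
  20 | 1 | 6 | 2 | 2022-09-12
SELECT MIN(price) FROM products

Execution result:
39.51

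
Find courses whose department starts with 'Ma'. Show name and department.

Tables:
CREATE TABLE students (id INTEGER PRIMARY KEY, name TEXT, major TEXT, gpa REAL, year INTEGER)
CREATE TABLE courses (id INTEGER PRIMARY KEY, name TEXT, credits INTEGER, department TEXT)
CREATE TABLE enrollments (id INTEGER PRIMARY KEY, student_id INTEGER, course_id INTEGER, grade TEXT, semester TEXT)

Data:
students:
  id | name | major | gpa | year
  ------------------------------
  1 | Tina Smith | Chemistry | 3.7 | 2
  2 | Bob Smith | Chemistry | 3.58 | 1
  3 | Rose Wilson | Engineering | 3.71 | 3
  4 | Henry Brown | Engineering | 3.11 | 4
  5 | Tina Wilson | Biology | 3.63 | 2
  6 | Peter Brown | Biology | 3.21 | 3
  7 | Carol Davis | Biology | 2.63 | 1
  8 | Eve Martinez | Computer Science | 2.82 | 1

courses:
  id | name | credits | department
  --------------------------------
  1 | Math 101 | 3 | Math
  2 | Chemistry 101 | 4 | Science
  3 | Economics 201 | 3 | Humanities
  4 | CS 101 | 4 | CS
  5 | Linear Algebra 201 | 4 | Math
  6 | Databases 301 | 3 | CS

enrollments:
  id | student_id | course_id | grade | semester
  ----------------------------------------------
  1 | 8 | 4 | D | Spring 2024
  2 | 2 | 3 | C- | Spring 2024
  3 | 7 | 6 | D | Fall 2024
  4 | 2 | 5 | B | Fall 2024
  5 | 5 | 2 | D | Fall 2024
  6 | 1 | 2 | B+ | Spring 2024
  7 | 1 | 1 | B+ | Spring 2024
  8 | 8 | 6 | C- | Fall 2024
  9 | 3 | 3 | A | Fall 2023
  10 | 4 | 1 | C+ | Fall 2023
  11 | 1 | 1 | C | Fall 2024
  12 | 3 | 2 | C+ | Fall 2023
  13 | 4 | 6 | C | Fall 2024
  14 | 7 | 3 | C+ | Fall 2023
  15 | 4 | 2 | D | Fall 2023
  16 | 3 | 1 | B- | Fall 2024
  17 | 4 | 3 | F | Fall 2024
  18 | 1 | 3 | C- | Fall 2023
SELECT name, department FROM courses WHERE department LIKE 'Ma%'

Execution result:
name | department
Math 101 | Math
Linear Algebra 201 | Math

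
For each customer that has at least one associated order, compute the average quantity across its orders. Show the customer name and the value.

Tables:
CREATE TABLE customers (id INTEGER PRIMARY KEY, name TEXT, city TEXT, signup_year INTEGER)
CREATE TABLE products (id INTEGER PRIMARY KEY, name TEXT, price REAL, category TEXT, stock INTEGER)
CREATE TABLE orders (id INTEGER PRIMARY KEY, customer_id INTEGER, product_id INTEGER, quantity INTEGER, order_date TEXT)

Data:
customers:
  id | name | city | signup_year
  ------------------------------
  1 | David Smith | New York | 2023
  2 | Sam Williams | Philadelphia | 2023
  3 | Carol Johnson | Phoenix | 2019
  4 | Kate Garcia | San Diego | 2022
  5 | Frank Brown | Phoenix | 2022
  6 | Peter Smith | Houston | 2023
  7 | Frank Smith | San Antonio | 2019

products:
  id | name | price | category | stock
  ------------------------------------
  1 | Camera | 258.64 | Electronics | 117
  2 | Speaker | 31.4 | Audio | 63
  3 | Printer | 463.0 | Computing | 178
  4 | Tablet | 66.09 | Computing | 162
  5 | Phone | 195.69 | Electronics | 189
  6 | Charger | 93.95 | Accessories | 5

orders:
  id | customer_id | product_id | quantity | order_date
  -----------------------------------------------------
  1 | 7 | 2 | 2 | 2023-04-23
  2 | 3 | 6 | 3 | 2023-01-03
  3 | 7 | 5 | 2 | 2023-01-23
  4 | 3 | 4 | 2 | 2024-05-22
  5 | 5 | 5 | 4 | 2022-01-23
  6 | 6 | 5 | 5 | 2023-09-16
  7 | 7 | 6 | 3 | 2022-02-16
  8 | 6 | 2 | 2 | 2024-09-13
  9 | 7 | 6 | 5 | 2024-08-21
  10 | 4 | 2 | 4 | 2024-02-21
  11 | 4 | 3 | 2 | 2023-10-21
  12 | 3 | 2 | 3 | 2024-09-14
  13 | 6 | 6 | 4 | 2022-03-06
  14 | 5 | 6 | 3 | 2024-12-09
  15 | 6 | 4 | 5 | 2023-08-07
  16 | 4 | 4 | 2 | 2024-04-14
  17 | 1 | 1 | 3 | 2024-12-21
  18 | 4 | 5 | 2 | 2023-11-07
SELECT p.name, AVG(c.quantity) AS avg_quantity FROM orders c JOIN customers p ON c.customer_id = p.id GROUP BY p.id, p.name

Execution result:
name | avg_quantity
David Smith | 3.00
Carol Johnson | 2.67
Kate Garcia | 2.50
Frank Brown | 3.50
Peter Smith | 4.00
Frank Smith | 3.00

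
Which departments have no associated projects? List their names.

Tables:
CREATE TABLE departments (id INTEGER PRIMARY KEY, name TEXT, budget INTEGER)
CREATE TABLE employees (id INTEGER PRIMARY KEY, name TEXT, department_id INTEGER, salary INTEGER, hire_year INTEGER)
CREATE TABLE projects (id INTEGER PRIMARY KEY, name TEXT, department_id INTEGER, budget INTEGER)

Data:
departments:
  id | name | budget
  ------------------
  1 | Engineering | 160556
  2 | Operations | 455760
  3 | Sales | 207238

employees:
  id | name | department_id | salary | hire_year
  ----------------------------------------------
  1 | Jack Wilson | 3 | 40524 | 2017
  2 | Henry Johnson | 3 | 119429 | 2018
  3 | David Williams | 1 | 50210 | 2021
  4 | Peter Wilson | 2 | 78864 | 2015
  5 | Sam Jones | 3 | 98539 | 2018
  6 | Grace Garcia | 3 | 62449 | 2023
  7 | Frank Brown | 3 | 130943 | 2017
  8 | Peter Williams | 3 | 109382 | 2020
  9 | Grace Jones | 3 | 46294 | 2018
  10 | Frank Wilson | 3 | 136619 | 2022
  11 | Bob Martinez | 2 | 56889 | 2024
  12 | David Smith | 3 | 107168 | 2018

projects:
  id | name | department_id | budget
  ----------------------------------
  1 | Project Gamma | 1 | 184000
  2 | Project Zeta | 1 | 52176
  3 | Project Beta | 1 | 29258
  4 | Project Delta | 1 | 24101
SELECT p.name FROM departments p LEFT JOIN projects c ON c.department_id = p.id WHERE c.id IS NULL

Execution result:
name
Operations
Sales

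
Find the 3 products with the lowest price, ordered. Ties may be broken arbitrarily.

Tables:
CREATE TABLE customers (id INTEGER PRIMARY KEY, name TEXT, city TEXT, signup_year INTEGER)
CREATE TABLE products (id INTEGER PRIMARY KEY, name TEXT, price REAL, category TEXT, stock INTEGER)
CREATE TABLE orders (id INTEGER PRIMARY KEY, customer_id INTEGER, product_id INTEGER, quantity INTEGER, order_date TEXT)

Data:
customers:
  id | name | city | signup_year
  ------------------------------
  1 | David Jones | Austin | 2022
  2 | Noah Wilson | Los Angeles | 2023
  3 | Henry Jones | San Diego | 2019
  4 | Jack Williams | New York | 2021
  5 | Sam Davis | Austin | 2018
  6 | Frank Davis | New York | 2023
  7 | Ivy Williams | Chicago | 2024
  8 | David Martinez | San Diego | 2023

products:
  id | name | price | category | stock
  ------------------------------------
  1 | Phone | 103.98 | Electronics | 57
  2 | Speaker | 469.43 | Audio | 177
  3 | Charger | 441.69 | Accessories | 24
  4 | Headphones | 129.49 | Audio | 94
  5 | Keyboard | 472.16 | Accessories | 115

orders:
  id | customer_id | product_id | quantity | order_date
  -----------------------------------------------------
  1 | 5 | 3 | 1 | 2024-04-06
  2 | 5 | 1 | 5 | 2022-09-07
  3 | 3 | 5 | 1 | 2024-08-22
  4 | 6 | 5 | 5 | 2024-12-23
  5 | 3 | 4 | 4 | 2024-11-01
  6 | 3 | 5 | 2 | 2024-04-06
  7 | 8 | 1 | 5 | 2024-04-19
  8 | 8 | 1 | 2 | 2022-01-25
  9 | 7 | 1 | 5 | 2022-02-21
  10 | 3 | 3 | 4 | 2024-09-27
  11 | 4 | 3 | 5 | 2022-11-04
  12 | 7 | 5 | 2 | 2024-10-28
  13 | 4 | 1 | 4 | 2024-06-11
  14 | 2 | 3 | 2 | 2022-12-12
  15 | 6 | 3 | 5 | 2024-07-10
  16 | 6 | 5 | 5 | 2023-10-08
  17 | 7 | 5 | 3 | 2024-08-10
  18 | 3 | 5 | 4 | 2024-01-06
SELECT name, price FROM products ORDER BY price ASC LIMIT 3

Execution result:
name | price
Phone | 103.98
Headphones | 129.49
Charger | 441.69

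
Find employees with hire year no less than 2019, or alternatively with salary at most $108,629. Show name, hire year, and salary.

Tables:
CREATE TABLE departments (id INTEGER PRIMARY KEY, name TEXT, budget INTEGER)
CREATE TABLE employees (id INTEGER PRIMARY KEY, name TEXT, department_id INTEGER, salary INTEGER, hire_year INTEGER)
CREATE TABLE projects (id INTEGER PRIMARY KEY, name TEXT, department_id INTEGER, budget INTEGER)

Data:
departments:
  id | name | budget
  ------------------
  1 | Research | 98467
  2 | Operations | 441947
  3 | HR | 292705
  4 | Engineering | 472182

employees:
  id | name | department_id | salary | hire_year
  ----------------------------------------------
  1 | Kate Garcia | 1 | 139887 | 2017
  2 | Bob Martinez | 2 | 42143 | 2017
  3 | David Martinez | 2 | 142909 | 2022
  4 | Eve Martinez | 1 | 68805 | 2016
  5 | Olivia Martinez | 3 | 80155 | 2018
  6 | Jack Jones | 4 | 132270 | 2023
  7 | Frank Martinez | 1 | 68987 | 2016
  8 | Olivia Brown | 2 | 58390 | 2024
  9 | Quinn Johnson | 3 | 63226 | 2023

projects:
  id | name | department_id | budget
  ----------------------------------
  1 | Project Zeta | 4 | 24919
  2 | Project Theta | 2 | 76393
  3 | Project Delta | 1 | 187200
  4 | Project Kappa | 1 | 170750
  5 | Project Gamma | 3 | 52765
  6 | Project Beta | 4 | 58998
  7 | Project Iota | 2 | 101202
SELECT name, hire_year, salary FROM employees WHERE hire_year >= 2019 OR salary <= 108629

Execution result:
name | hire_year | salary
Bob Martinez | 2017 | 42143
David Martinez | 2022 | 142909
Eve Martinez | 2016 | 68805
Olivia Martinez | 2018 | 80155
Jack Jones | 2023 | 132270
Frank Martinez | 2016 | 68987
Olivia Brown | 2024 | 58390
Quinn Johnson | 2023 | 63226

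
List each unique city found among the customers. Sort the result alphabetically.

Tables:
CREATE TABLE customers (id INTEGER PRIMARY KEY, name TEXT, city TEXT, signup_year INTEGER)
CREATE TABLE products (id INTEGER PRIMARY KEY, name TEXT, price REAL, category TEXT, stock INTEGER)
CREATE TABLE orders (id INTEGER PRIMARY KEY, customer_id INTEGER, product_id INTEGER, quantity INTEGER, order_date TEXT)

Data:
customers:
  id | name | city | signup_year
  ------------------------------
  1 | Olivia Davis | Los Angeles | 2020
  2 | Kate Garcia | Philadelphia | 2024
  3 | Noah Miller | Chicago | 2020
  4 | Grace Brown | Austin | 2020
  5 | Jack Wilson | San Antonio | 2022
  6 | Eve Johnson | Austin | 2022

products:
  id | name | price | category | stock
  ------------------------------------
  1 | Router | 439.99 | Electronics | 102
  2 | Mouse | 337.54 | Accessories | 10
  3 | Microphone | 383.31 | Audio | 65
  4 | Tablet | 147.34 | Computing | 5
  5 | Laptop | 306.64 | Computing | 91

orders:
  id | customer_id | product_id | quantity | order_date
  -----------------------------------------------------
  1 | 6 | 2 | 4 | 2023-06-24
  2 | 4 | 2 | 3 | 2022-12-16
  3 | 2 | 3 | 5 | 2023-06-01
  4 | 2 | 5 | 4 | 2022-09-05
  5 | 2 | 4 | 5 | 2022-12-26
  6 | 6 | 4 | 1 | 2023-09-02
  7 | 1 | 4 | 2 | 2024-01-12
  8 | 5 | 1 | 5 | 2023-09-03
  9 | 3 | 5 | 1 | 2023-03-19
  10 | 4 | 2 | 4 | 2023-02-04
SELECT DISTINCT city FROM customers ORDER BY city

Execution result:
city
Austin
Chicago
Los Angeles
Philadelphia
San Antonio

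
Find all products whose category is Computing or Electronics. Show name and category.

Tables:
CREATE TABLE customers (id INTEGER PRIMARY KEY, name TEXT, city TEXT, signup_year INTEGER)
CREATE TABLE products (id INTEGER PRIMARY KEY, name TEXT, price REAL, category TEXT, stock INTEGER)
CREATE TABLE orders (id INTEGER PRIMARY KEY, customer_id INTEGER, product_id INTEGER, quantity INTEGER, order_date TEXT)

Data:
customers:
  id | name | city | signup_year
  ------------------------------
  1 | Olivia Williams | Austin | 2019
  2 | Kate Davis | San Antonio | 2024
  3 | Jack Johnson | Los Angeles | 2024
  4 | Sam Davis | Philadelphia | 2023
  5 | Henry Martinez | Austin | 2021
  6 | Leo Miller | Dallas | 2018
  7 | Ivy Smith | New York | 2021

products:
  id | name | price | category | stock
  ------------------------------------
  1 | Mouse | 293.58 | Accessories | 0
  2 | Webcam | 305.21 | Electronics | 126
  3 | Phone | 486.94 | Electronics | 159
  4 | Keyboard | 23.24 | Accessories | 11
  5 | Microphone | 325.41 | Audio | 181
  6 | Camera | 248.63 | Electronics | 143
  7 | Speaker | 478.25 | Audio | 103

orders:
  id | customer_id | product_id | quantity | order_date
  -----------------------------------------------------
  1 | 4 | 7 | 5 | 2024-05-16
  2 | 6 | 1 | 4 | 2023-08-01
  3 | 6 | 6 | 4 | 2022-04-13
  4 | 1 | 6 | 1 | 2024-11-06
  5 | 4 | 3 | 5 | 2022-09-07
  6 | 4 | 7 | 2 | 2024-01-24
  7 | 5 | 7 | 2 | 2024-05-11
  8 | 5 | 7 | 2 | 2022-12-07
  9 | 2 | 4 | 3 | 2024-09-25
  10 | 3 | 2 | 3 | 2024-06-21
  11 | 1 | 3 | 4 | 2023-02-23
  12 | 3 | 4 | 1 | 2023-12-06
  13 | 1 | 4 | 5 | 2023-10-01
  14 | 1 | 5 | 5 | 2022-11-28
SELECT name, category FROM products WHERE category IN ('Computing', 'Electronics')

Execution result:
name | category
Webcam | Electronics
Phone | Electronics
Camera | Electronics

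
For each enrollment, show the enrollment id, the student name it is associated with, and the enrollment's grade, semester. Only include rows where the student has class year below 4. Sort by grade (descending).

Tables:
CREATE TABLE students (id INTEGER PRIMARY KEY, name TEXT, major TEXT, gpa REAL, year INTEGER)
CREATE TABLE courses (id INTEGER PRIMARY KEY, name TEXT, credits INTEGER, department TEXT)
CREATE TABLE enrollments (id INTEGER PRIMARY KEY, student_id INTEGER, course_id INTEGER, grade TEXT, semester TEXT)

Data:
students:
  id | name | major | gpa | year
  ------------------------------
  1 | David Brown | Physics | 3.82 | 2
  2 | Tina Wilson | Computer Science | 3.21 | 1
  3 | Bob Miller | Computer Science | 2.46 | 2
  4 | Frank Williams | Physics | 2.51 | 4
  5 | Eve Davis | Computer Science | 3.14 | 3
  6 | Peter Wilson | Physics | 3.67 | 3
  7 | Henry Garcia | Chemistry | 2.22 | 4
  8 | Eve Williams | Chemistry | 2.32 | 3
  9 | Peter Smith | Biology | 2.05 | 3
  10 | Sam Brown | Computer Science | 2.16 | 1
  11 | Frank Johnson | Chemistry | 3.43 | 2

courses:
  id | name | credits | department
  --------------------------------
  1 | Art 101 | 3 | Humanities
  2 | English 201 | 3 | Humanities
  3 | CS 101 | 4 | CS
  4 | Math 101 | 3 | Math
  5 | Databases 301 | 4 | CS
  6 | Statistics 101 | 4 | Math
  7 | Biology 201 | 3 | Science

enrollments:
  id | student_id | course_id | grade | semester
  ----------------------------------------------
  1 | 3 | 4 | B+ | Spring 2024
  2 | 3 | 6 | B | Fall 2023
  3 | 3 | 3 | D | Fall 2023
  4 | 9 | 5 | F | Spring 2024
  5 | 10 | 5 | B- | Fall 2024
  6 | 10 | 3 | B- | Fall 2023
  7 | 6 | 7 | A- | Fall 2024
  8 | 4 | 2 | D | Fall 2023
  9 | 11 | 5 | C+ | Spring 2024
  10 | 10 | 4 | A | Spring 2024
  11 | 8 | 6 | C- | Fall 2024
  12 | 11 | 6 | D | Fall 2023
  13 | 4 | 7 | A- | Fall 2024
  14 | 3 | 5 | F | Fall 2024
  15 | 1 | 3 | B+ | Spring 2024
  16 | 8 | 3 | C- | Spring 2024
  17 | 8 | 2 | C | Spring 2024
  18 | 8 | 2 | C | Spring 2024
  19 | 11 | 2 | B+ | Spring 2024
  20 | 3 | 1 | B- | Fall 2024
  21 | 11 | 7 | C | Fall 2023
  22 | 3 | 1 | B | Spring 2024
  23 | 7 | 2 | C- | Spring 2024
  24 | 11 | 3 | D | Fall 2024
SELECT c.id, p.name AS student, c.grade, c.semester FROM enrollments c JOIN students p ON c.student_id = p.id WHERE p.year < 4 ORDER BY c.grade DESC

Execution result:
id | student | grade | semester
4 | Peter Smith | F | Spring 2024
14 | Bob Miller | F | Fall 2024
3 | Bob Miller | D | Fall 2023
12 | Frank Johnson | D | Fall 2023
24 | Frank Johnson | D | Fall 2024
11 | Eve Williams | C- | Fall 2024
16 | Eve Williams | C- | Spring 2024
9 | Frank Johnson | C+ | Spring 2024
17 | Eve Williams | C | Spring 2024
18 | Eve Williams | C | Spring 2024
21 | Frank Johnson | C | Fall 2023
5 | Sam Brown | B- | Fall 2024
6 | Sam Brown | B- | Fall 2023
20 | Bob Miller | B- | Fall 2024
1 | Bob Miller | B+ | Spring 2024
15 | David Brown | B+ | Spring 2024
19 | Frank Johnson | B+ | Spring 2024
2 | Bob Miller | B | Fall 2023
22 | Bob Miller | B | Spring 2024
7 | Peter Wilson | A- | Fall 2024
10 | Sam Brown | A | Spring 2024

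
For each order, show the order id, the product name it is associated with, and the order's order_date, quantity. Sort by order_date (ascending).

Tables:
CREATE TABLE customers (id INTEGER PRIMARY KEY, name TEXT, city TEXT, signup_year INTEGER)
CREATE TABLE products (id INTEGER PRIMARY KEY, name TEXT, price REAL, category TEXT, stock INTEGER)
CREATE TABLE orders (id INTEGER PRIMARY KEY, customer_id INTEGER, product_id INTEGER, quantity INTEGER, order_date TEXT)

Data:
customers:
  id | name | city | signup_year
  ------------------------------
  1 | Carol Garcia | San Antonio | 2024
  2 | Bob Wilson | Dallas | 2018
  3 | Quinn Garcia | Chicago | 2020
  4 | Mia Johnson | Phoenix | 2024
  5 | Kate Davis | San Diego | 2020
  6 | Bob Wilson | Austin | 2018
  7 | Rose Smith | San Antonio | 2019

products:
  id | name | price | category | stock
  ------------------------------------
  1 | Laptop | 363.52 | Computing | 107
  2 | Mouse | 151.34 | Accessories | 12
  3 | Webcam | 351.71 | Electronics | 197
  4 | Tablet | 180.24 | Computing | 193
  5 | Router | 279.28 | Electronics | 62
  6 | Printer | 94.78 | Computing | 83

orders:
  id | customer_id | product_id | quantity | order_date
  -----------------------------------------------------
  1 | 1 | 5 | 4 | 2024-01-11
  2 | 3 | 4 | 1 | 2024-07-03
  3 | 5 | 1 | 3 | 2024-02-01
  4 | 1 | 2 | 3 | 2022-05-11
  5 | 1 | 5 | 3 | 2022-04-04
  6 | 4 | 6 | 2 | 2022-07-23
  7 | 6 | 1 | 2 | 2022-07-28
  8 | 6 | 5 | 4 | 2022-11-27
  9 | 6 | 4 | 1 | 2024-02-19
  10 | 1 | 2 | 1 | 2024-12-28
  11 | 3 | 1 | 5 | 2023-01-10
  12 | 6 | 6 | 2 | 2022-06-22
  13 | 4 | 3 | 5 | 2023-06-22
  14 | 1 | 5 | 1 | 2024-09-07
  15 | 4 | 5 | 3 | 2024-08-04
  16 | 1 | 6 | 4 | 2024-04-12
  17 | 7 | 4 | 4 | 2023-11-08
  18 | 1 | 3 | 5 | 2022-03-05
SELECT c.id, p.name AS product, c.order_date, c.quantity FROM orders c JOIN products p ON c.product_id = p.id ORDER BY c.order_date ASC

Execution result:
id | product | order_date | quantity
18 | Webcam | 2022-03-05 | 5
5 | Router | 2022-04-04 | 3
4 | Mouse | 2022-05-11 | 3
12 | Printer | 2022-06-22 | 2
6 | Printer | 2022-07-23 | 2
7 | Laptop | 2022-07-28 | 2
8 | Router | 2022-11-27 | 4
11 | Laptop | 2023-01-10 | 5
13 | Webcam | 2023-06-22 | 5
17 | Tablet | 2023-11-08 | 4
1 | Router | 2024-01-11 | 4
3 | Laptop | 2024-02-01 | 3
9 | Tablet | 2024-02-19 | 1
16 | Printer | 2024-04-12 | 4
2 | Tablet | 2024-07-03 | 1
15 | Router | 2024-08-04 | 3
14 | Router | 2024-09-07 | 1
10 | Mouse | 2024-12-28 | 1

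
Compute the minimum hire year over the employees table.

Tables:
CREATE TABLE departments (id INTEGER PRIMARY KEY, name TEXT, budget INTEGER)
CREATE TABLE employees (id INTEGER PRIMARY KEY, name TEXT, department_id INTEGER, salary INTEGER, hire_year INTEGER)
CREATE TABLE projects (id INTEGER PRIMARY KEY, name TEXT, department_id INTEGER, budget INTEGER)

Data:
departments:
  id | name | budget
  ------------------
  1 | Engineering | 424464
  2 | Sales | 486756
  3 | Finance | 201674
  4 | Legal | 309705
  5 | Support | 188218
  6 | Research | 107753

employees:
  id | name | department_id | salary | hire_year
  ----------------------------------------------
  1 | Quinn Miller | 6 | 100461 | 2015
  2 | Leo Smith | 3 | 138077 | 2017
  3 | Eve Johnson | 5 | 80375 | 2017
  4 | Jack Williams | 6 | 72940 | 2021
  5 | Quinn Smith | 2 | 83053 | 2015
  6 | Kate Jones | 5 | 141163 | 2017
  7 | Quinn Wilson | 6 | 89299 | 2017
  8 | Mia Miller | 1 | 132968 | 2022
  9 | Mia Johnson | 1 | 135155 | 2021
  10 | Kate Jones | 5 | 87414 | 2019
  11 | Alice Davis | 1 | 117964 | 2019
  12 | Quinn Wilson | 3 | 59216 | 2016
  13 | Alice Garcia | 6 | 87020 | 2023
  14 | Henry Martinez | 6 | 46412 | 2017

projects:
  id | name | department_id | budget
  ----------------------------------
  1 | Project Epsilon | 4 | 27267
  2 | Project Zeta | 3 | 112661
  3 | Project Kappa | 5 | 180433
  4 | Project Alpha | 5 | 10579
SELECT MIN(hire_year) FROM employees

Execution result:
2015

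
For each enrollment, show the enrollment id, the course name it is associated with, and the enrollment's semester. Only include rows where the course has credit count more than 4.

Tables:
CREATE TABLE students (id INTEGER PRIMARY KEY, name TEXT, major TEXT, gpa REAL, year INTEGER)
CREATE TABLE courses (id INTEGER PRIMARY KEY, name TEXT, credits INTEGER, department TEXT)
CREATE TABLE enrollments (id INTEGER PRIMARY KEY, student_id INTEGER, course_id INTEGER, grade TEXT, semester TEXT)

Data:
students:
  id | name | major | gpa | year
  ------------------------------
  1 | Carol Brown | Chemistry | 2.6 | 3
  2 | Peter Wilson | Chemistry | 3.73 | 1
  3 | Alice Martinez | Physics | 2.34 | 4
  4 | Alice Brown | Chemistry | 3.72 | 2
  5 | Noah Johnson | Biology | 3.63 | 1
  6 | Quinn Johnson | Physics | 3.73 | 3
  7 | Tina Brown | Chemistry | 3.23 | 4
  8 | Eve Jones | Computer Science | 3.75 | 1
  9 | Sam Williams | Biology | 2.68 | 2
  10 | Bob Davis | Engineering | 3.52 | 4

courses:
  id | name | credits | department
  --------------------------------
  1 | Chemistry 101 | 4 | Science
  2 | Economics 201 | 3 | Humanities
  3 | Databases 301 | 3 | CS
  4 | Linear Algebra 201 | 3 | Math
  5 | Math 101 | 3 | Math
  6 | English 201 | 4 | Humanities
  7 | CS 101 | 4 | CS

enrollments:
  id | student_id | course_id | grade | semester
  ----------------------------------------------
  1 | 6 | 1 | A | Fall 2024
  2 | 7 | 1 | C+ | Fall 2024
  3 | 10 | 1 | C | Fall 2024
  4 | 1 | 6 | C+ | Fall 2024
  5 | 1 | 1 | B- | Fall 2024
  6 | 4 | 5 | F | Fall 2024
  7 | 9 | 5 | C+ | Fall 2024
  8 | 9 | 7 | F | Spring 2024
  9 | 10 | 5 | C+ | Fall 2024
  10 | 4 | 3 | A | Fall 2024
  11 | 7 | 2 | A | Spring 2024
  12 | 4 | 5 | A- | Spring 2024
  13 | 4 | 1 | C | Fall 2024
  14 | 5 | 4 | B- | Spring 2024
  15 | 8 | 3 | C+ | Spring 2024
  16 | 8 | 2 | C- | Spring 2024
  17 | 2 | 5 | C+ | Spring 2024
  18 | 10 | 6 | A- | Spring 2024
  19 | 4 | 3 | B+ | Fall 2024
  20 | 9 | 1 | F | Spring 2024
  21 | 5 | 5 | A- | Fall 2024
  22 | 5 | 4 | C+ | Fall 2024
SELECT c.id, p.name AS course, c.semester FROM enrollments c JOIN courses p ON c.course_id = p.id WHERE p.credits > 4

Execution result:
(no rows)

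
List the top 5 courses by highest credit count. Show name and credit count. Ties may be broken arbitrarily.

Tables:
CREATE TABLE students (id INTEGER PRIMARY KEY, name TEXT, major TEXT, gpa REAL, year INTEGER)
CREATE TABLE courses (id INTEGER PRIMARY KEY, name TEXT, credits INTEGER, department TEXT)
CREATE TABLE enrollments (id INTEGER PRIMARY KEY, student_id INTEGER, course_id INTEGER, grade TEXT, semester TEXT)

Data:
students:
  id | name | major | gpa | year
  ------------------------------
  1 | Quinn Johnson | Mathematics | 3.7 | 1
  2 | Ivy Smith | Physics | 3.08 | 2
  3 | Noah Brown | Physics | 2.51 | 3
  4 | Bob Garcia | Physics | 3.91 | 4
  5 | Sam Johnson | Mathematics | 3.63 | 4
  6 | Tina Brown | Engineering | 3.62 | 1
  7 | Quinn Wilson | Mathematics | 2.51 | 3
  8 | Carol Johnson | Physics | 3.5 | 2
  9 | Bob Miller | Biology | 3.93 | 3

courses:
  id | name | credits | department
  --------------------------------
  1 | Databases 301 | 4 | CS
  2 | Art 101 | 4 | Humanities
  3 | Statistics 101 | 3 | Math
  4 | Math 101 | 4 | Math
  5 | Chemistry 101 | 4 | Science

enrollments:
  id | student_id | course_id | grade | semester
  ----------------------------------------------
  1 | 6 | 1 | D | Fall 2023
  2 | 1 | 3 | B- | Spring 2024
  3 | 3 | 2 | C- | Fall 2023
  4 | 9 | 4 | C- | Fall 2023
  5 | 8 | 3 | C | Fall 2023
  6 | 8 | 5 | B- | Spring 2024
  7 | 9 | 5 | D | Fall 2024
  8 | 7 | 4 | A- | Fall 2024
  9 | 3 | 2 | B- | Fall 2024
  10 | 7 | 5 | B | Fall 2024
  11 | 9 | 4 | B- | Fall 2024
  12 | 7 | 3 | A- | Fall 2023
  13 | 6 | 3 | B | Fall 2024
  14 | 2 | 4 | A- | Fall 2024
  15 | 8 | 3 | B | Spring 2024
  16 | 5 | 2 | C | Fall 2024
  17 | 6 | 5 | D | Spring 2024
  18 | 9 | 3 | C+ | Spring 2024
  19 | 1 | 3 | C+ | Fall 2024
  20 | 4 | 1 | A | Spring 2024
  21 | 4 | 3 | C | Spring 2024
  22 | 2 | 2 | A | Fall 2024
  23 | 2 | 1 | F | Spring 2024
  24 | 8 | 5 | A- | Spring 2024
SELECT name, credits FROM courses ORDER BY credits DESC LIMIT 5

Execution result:
name | credits
Databases 301 | 4
Art 101 | 4
Math 101 | 4
Chemistry 101 | 4
Statistics 101 | 3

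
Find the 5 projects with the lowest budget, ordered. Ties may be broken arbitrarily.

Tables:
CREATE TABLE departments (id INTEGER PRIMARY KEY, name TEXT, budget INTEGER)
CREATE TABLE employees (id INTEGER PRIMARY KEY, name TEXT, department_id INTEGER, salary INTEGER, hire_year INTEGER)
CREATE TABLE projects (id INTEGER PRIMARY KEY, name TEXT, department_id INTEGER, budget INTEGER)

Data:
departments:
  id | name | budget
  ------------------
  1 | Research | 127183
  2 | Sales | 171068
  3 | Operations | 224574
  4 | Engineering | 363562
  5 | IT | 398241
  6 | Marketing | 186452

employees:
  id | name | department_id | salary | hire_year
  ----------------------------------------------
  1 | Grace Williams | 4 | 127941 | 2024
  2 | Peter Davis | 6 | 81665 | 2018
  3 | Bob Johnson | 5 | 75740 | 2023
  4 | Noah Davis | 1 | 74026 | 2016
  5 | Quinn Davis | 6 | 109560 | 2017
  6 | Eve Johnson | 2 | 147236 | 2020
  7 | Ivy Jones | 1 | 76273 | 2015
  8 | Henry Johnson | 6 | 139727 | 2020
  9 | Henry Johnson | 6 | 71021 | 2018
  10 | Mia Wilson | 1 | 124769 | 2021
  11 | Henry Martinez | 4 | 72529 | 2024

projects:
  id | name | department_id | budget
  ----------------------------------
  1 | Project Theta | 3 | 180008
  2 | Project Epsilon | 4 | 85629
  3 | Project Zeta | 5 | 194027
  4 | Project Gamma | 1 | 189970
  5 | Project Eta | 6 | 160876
SELECT name, budget FROM projects ORDER BY budget ASC LIMIT 5

Execution result:
name | budget
Project Epsilon | 85629
Project Eta | 160876
Project Theta | 180008
Project Gamma | 189970
Project Zeta | 194027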